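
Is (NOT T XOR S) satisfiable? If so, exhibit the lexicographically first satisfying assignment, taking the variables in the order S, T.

S=0, T=0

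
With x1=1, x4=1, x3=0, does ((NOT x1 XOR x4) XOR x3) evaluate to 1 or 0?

Substituting: ((NOT 1 XOR 1) XOR 0)
= 1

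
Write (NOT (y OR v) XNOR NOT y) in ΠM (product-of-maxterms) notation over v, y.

ΠM(2) = (NOT v OR y)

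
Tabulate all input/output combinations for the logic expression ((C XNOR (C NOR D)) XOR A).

D | C | A | Output
------------------
0 | 0 | 0 | 0
0 | 0 | 1 | 1
0 | 1 | 0 | 0
0 | 1 | 1 | 1
1 | 0 | 0 | 1
1 | 0 | 1 | 0
1 | 1 | 0 | 0
1 | 1 | 1 | 1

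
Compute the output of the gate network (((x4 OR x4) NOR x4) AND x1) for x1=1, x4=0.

Substituting: (((0 OR 0) NOR 0) AND 1)
= 1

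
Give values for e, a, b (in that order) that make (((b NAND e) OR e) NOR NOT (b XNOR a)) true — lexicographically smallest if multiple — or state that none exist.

UNSATISFIABLE - no assignment makes this expression true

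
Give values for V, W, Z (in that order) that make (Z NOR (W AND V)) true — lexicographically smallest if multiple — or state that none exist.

V=0, W=0, Z=0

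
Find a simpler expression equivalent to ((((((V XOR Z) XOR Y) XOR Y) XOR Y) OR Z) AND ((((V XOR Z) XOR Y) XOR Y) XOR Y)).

By absorption (E AND (E OR v) = E) then XOR self-cancellation ((E XOR v) XOR v = E):
= ((V XOR Z) XOR Y)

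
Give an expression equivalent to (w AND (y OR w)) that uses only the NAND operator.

((w NAND ((y NAND y) NAND (w NAND w))) NAND (w NAND ((y NAND y) NAND (w NAND w))))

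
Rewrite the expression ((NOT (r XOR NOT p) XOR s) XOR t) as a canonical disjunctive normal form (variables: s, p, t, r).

(NOT s AND NOT p AND NOT t AND r) OR (NOT s AND NOT p AND t AND NOT r) OR (NOT s AND p AND NOT t AND NOT r) OR (NOT s AND p AND t AND r) OR (s AND NOT p AND NOT t AND NOT r) OR (s AND NOT p AND t AND r) OR (s AND p AND NOT t AND r) OR (s AND p AND t AND NOT r)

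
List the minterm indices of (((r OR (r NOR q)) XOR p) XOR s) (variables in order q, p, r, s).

Σm(0, 2, 5, 7, 9, 10, 12, 15) = (NOT q AND NOT p AND NOT r AND NOT s) OR (NOT q AND NOT p AND r AND NOT s) OR (NOT q AND p AND NOT r AND s) OR (NOT q AND p AND r AND s) OR (q AND NOT p AND NOT r AND s) OR (q AND NOT p AND r AND NOT s) OR (q AND p AND NOT r AND NOT s) OR (q AND p AND r AND s)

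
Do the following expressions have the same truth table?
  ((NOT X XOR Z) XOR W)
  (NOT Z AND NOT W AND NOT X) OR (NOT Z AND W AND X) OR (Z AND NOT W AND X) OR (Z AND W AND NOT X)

Yes, they are equivalent — the two output columns agree on all 8 assignments:
Z | W | X | Expression 1 | Expression 2
---------------------------------------
0 | 0 | 0 | 1 | 1
0 | 0 | 1 | 0 | 0
0 | 1 | 0 | 0 | 0
0 | 1 | 1 | 1 | 1
1 | 0 | 0 | 0 | 0
1 | 0 | 1 | 1 | 1
1 | 1 | 0 | 1 | 1
1 | 1 | 1 | 0 | 0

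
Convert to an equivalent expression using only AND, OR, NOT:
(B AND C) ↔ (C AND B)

((B AND C) AND (C AND B)) OR (NOT (B AND C) AND NOT (C AND B))
(Biconditional = both true or both false)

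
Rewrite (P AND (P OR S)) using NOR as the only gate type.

((P NOR P) NOR (((P NOR S) NOR (P NOR S)) NOR ((P NOR S) NOR (P NOR S))))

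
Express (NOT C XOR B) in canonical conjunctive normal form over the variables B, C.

(B OR NOT C) AND (NOT B OR C)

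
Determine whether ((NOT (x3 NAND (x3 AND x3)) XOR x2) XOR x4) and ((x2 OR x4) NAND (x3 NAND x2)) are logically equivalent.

No. Counterexample: with x3=0, x2=0, x4=0, Expression 1 = 0 but Expression 2 = 1.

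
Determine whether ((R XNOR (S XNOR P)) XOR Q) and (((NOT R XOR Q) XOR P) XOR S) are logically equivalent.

No. Counterexample: with Q=0, P=0, S=0, R=0, Expression 1 = 0 but Expression 2 = 1.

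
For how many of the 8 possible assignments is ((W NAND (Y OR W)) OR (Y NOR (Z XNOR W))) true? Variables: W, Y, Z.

Satisfying assignments: (0,0,0), (0,0,1), (0,1,0), (0,1,1), (1,0,0)
Count: 5 out of 8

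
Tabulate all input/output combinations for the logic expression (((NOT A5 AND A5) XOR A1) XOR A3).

A5 | A1 | A3 | Output
---------------------
0 | 0 | 0 | 0
0 | 0 | 1 | 1
0 | 1 | 0 | 1
0 | 1 | 1 | 0
1 | 0 | 0 | 0
1 | 0 | 1 | 1
1 | 1 | 0 | 1
1 | 1 | 1 | 0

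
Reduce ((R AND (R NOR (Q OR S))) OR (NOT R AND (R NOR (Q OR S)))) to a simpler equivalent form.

By distribution ((E AND v) OR (E AND NOT v) = E):
= (R NOR (Q OR S))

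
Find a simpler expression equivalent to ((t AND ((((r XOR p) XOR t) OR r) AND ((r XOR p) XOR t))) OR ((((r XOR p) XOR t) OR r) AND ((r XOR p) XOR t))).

By absorption (E OR (E AND v) = E) then absorption (E AND (E OR v) = E):
= ((r XOR p) XOR t)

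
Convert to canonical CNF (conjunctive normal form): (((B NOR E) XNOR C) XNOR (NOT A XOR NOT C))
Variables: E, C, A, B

(E OR C OR A OR NOT B) AND (E OR C OR NOT A OR B) AND (E OR NOT C OR A OR NOT B) AND (E OR NOT C OR NOT A OR B) AND (NOT E OR C OR A OR B) AND (NOT E OR C OR A OR NOT B) AND (NOT E OR NOT C OR A OR B) AND (NOT E OR NOT C OR A OR NOT B)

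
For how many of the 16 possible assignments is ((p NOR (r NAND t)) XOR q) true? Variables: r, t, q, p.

Satisfying assignments: (0,0,1,0), (0,0,1,1), (0,1,1,0), (0,1,1,1), (1,0,1,0), (1,0,1,1), (1,1,0,0), (1,1,1,1)
Count: 8 out of 16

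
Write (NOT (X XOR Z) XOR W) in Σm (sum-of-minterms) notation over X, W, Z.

Σm(0, 3, 5, 6) = (NOT X AND NOT W AND NOT Z) OR (NOT X AND W AND Z) OR (X AND NOT W AND Z) OR (X AND W AND NOT Z)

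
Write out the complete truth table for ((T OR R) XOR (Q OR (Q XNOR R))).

R | Q | T | Output
------------------
0 | 0 | 0 | 1
0 | 0 | 1 | 0
0 | 1 | 0 | 1
0 | 1 | 1 | 0
1 | 0 | 0 | 1
1 | 0 | 1 | 1
1 | 1 | 0 | 0
1 | 1 | 1 | 0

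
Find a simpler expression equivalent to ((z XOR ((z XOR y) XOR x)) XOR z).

By XOR self-cancellation ((E XOR v) XOR v = E):
= ((z XOR y) XOR x)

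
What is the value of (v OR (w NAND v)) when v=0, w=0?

Substituting: (0 OR (0 NAND 0))
= 1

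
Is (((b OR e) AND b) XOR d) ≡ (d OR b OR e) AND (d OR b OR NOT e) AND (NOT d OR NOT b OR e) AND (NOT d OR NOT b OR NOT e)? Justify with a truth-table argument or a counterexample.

Yes, they are equivalent — the two output columns agree on all 8 assignments:
d | b | e | Expression 1 | Expression 2
---------------------------------------
0 | 0 | 0 | 0 | 0
0 | 0 | 1 | 0 | 0
0 | 1 | 0 | 1 | 1
0 | 1 | 1 | 1 | 1
1 | 0 | 0 | 1 | 1
1 | 0 | 1 | 1 | 1
1 | 1 | 0 | 0 | 0
1 | 1 | 1 | 0 | 0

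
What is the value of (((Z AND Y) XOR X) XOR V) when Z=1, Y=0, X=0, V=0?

Substituting: (((1 AND 0) XOR 0) XOR 0)
= 0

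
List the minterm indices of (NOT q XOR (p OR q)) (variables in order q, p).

Σm(0, 2, 3) = (NOT q AND NOT p) OR (q AND NOT p) OR (q AND p)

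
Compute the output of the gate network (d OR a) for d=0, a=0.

Substituting: (0 OR 0)
= 0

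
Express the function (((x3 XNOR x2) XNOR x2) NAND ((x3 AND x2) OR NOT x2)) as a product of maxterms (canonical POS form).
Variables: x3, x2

ΠM(2, 3) = (NOT x3 OR x2) AND (NOT x3 OR NOT x2)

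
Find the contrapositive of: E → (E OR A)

Contrapositive: NOT (E OR A) → NOT E
Note: A statement and its contrapositive are logically equivalent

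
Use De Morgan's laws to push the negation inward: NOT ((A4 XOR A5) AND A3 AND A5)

NOT (A4 XOR A5) OR NOT A3 OR NOT A5
De Morgan's: NOT(AND of terms) = OR of negations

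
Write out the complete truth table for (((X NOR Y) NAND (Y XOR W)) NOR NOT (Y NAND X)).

W | Y | X | Output
------------------
0 | 0 | 0 | 0
0 | 0 | 1 | 0
0 | 1 | 0 | 0
0 | 1 | 1 | 0
1 | 0 | 0 | 1
1 | 0 | 1 | 0
1 | 1 | 0 | 0
1 | 1 | 1 | 0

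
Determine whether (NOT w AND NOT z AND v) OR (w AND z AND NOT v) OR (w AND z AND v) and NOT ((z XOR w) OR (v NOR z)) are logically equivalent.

Yes, they are equivalent — the two output columns agree on all 8 assignments:
w | z | v | Expression 1 | Expression 2
---------------------------------------
0 | 0 | 0 | 0 | 0
0 | 0 | 1 | 1 | 1
0 | 1 | 0 | 0 | 0
0 | 1 | 1 | 0 | 0
1 | 0 | 0 | 0 | 0
1 | 0 | 1 | 0 | 0
1 | 1 | 0 | 1 | 1
1 | 1 | 1 | 1 | 1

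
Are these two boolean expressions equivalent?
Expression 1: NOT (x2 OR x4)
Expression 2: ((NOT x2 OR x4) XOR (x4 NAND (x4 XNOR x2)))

No. Counterexample: with x2=0, x4=0, Expression 1 = 1 but Expression 2 = 0.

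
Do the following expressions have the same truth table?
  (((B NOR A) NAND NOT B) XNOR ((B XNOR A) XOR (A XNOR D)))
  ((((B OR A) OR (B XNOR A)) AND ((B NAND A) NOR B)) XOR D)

No. Counterexample: with B=0, D=0, A=0, Expression 1 = 1 but Expression 2 = 0.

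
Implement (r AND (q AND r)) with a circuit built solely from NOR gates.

((r NOR r) NOR (((q NOR q) NOR (r NOR r)) NOR ((q NOR q) NOR (r NOR r))))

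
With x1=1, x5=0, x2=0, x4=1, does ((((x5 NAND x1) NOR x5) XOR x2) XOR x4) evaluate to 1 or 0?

Substituting: ((((0 NAND 1) NOR 0) XOR 0) XOR 1)
= 1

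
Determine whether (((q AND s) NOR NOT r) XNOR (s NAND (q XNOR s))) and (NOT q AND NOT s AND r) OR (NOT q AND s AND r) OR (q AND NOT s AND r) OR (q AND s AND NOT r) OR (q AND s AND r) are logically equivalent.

Yes, they are equivalent — the two output columns agree on all 8 assignments:
q | s | r | Expression 1 | Expression 2
---------------------------------------
0 | 0 | 0 | 0 | 0
0 | 0 | 1 | 1 | 1
0 | 1 | 0 | 0 | 0
0 | 1 | 1 | 1 | 1
1 | 0 | 0 | 0 | 0
1 | 0 | 1 | 1 | 1
1 | 1 | 0 | 1 | 1
1 | 1 | 1 | 1 | 1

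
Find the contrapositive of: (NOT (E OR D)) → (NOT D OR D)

Contrapositive: NOT (NOT D OR D) → (E OR D)
Note: A statement and its contrapositive are logically equivalent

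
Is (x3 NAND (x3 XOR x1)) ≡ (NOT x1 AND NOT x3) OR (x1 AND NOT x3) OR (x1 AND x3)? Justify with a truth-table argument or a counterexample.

Yes, they are equivalent — the two output columns agree on all 4 assignments:
x1 | x3 | Expression 1 | Expression 2
-------------------------------------
0 | 0 | 1 | 1
0 | 1 | 0 | 0
1 | 0 | 1 | 1
1 | 1 | 1 | 1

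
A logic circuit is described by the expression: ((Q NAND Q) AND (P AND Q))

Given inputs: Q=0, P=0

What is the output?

Substituting: ((0 NAND 0) AND (0 AND 0))
= 0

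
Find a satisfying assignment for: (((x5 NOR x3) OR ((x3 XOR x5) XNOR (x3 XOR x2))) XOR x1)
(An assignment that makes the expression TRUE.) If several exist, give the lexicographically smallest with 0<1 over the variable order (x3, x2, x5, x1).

x3=0, x2=0, x5=0, x1=0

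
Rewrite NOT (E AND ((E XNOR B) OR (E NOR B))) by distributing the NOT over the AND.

NOT E OR NOT ((E XNOR B) OR (E NOR B))
De Morgan's: NOT(AND of terms) = OR of negations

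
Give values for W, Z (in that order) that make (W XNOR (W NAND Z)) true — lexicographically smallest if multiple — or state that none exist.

W=1, Z=0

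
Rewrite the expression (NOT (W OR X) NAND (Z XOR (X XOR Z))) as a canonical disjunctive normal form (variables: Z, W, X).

(NOT Z AND NOT W AND NOT X) OR (NOT Z AND NOT W AND X) OR (NOT Z AND W AND NOT X) OR (NOT Z AND W AND X) OR (Z AND NOT W AND NOT X) OR (Z AND NOT W AND X) OR (Z AND W AND NOT X) OR (Z AND W AND X)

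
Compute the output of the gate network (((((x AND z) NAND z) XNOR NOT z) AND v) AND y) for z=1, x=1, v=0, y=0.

Substituting: (((((1 AND 1) NAND 1) XNOR NOT 1) AND 0) AND 0)
= 0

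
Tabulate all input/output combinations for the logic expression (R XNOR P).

R | P | Output
--------------
0 | 0 | 1
0 | 1 | 0
1 | 0 | 0
1 | 1 | 1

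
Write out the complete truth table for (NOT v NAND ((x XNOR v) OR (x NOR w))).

x | w | v | Output
------------------
0 | 0 | 0 | 0
0 | 0 | 1 | 1
0 | 1 | 0 | 0
0 | 1 | 1 | 1
1 | 0 | 0 | 1
1 | 0 | 1 | 1
1 | 1 | 0 | 1
1 | 1 | 1 | 1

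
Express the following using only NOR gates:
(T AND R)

((T NOR T) NOR (R NOR R))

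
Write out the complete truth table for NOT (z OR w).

z | w | Output
--------------
0 | 0 | 1
0 | 1 | 0
1 | 0 | 0
1 | 1 | 0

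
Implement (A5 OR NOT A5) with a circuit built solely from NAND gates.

((A5 NAND A5) NAND ((A5 NAND A5) NAND (A5 NAND A5)))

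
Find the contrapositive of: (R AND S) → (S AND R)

Contrapositive: NOT (S AND R) → NOT (R AND S)
Note: A statement and its contrapositive are logically equivalent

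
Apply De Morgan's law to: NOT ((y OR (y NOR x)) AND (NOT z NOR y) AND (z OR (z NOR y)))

NOT (y OR (y NOR x)) OR NOT (NOT z NOR y) OR NOT (z OR (z NOR y))
De Morgan's: NOT(AND of terms) = OR of negations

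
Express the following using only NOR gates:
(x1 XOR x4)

((((x1 NOR x4) NOR (x1 NOR x4)) NOR ((x1 NOR x4) NOR (x1 NOR x4))) NOR ((((x1 NOR x1) NOR (x4 NOR x4)) NOR ((x1 NOR x1) NOR (x4 NOR x4))) NOR (((x1 NOR x1) NOR (x4 NOR x4)) NOR ((x1 NOR x1) NOR (x4 NOR x4)))))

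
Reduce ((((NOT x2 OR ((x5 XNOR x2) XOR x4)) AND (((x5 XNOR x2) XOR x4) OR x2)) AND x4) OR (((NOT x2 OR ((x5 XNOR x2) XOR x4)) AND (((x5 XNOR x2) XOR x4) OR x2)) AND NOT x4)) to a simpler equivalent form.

By distribution ((E AND v) OR (E AND NOT v) = E) then distribution ((E OR v) AND (E OR NOT v) = E):
= ((x5 XNOR x2) XOR x4)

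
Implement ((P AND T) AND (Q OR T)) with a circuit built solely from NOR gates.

((((P NOR P) NOR (T NOR T)) NOR ((P NOR P) NOR (T NOR T))) NOR (((Q NOR T) NOR (Q NOR T)) NOR ((Q NOR T) NOR (Q NOR T))))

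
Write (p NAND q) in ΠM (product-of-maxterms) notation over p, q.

ΠM(3) = (NOT p OR NOT q)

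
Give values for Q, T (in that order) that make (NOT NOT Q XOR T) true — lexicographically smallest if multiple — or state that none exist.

Q=0, T=1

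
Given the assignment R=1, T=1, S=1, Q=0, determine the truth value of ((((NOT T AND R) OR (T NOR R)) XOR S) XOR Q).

Substituting: ((((NOT 1 AND 1) OR (1 NOR 1)) XOR 1) XOR 0)
= 1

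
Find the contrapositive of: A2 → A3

Contrapositive: NOT A3 → NOT A2
Note: A statement and its contrapositive are logically equivalent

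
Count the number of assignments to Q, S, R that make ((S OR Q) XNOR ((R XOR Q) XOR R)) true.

Satisfying assignments: (0,0,0), (0,0,1), (1,0,0), (1,0,1), (1,1,0), (1,1,1)
Count: 6 out of 8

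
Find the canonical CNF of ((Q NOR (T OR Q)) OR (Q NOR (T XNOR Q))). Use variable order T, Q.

(T OR NOT Q) AND (NOT T OR NOT Q)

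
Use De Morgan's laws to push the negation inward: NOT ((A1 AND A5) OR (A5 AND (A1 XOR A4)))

NOT (A1 AND A5) AND NOT (A5 AND (A1 XOR A4))
De Morgan's: NOT(OR of terms) = AND of negations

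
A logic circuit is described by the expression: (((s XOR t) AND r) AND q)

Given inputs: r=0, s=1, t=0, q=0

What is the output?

Substituting: (((1 XOR 0) AND 0) AND 0)
= 0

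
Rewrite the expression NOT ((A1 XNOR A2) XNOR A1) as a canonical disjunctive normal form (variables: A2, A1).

(NOT A2 AND NOT A1) OR (NOT A2 AND A1)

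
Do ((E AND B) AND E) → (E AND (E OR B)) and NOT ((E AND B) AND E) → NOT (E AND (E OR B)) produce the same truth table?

No, Inverse is not equivalent to original (counterexample: E=1, B=0)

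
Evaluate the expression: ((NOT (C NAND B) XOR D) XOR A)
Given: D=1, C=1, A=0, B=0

Substituting: ((NOT (1 NAND 0) XOR 1) XOR 0)
= 1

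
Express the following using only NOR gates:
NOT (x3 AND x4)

(((x3 NOR x3) NOR (x4 NOR x4)) NOR ((x3 NOR x3) NOR (x4 NOR x4)))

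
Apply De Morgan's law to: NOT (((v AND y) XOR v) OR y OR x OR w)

NOT ((v AND y) XOR v) AND NOT y AND NOT x AND NOT w
De Morgan's: NOT(OR of terms) = AND of negations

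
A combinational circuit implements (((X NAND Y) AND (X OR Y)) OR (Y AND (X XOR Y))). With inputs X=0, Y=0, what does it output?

Substituting: (((0 NAND 0) AND (0 OR 0)) OR (0 AND (0 XOR 0)))
= 0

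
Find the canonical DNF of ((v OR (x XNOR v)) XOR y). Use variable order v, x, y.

(NOT v AND NOT x AND NOT y) OR (NOT v AND x AND y) OR (v AND NOT x AND NOT y) OR (v AND x AND NOT y)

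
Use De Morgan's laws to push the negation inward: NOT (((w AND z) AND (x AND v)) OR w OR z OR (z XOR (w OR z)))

NOT ((w AND z) AND (x AND v)) AND NOT w AND NOT z AND NOT (z XOR (w OR z))
De Morgan's: NOT(OR of terms) = AND of negations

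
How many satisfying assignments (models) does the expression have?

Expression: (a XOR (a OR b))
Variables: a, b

Satisfying assignments: (0,1)
Count: 1 out of 4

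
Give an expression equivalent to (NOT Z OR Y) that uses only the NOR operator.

(((Z NOR Z) NOR Y) NOR ((Z NOR Z) NOR Y))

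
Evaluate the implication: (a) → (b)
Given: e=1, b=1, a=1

Antecedent (a) = 1; consequent (b) = 1.
1 → 1 = 1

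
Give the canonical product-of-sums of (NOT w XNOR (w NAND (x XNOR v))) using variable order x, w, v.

ΠM(3, 6) = (x OR NOT w OR NOT v) AND (NOT x OR NOT w OR v)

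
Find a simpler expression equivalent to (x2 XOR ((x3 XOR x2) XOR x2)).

By XOR self-cancellation ((E XOR v) XOR v = E):
= (x3 XOR x2)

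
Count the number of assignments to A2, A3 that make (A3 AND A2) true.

Satisfying assignments: (1,1)
Count: 1 out of 4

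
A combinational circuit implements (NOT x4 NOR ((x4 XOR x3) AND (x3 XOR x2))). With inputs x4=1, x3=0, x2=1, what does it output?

Substituting: (NOT 1 NOR ((1 XOR 0) AND (0 XOR 1)))
= 0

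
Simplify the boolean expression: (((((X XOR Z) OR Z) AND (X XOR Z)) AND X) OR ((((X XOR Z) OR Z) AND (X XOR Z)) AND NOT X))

By distribution ((E AND v) OR (E AND NOT v) = E) then absorption (E AND (E OR v) = E):
= (X XOR Z)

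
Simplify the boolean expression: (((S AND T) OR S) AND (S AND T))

By absorption (E AND (E OR v) = E):
= (S AND T)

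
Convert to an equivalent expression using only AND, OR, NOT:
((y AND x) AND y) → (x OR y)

NOT ((y AND x) AND y) OR (x OR y)
(Implication elimination: A → B = NOT A OR B)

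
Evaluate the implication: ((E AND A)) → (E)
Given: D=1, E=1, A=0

Antecedent ((E AND A)) = 0; consequent (E) = 1.
0 → 1 = 1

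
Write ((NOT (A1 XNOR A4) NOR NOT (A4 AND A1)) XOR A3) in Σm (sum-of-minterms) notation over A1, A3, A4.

Σm(2, 3, 5, 6) = (NOT A1 AND A3 AND NOT A4) OR (NOT A1 AND A3 AND A4) OR (A1 AND NOT A3 AND A4) OR (A1 AND A3 AND NOT A4)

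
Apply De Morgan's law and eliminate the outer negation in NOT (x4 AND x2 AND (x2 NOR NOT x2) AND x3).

NOT x4 OR NOT x2 OR NOT (x2 NOR NOT x2) OR NOT x3
De Morgan's: NOT(AND of terms) = OR of negations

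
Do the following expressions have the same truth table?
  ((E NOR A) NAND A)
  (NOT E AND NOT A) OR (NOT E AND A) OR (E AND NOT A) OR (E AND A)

Yes, they are equivalent — the two output columns agree on all 4 assignments:
E | A | Expression 1 | Expression 2
-----------------------------------
0 | 0 | 1 | 1
0 | 1 | 1 | 1
1 | 0 | 1 | 1
1 | 1 | 1 | 1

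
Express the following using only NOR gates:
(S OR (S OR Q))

((S NOR ((S NOR Q) NOR (S NOR Q))) NOR (S NOR ((S NOR Q) NOR (S NOR Q))))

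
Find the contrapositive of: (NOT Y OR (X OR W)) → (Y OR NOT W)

Contrapositive: NOT (Y OR NOT W) → NOT (NOT Y OR (X OR W))
Note: A statement and its contrapositive are logically equivalent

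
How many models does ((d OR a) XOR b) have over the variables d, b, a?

Satisfying assignments: (0,0,1), (0,1,0), (1,0,0), (1,0,1)
Count: 4 out of 8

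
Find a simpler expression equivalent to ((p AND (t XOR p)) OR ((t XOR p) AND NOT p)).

By distribution ((E AND v) OR (E AND NOT v) = E):
= (t XOR p)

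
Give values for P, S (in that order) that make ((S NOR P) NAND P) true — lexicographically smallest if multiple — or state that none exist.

P=0, S=0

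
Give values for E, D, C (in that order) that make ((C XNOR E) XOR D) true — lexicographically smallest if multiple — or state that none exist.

E=0, D=0, C=0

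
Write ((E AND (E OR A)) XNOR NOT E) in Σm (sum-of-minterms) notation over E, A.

Σm() = FALSE (no minterms)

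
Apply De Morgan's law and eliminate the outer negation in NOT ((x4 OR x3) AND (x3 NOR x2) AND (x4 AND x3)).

NOT (x4 OR x3) OR NOT (x3 NOR x2) OR NOT (x4 AND x3)
De Morgan's: NOT(AND of terms) = OR of negations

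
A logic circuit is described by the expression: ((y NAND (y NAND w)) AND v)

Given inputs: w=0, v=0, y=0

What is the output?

Substituting: ((0 NAND (0 NAND 0)) AND 0)
= 0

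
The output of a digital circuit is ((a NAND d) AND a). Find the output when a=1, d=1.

Substituting: ((1 NAND 1) AND 1)
= 0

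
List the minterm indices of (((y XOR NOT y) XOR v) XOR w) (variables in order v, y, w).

Σm(0, 2, 5, 7) = (NOT v AND NOT y AND NOT w) OR (NOT v AND y AND NOT w) OR (v AND NOT y AND w) OR (v AND y AND w)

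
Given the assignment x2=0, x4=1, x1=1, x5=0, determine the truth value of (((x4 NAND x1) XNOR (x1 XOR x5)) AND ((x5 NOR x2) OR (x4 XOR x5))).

Substituting: (((1 NAND 1) XNOR (1 XOR 0)) AND ((0 NOR 0) OR (1 XOR 0)))
= 0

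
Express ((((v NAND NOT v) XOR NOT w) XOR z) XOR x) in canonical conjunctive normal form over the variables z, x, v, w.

(z OR x OR v OR w) AND (z OR x OR NOT v OR w) AND (z OR NOT x OR v OR NOT w) AND (z OR NOT x OR NOT v OR NOT w) AND (NOT z OR x OR v OR NOT w) AND (NOT z OR x OR NOT v OR NOT w) AND (NOT z OR NOT x OR v OR w) AND (NOT z OR NOT x OR NOT v OR w)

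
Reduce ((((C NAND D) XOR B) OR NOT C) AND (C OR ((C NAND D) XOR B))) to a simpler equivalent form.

By distribution ((E OR v) AND (E OR NOT v) = E):
= ((C NAND D) XOR B)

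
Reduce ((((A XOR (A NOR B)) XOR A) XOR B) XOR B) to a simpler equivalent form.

By XOR self-cancellation ((E XOR v) XOR v = E) then XOR self-cancellation ((E XOR v) XOR v = E):
= (A NOR B)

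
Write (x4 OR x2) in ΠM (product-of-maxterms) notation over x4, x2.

ΠM(0) = (x4 OR x2)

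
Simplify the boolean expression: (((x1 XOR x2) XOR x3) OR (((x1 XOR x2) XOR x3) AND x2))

By absorption (E OR (E AND v) = E):
= ((x1 XOR x2) XOR x3)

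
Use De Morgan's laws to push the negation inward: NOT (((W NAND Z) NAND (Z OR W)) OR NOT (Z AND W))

NOT ((W NAND Z) NAND (Z OR W)) AND (Z AND W)
De Morgan's: NOT(OR of terms) = AND of negations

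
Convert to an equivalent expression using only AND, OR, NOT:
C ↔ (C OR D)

(C AND (C OR D)) OR (NOT C AND NOT (C OR D))
(Biconditional = both true or both false)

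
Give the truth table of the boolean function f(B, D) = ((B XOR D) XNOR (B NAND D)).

B | D | Output
--------------
0 | 0 | 0
0 | 1 | 1
1 | 0 | 1
1 | 1 | 1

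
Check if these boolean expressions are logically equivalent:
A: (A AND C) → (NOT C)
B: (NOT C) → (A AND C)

No, Converse is not equivalent to original (counterexample: C=0, A=0)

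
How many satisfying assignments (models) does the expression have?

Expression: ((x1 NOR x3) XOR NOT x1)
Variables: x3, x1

Satisfying assignments: (1,0)
Count: 1 out of 4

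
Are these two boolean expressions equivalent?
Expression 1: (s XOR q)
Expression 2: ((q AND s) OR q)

No. Counterexample: with q=0, s=1, Expression 1 = 1 but Expression 2 = 0.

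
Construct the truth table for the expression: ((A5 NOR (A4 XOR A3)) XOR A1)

A5 | A1 | A3 | A4 | Output
--------------------------
0 | 0 | 0 | 0 | 1
0 | 0 | 0 | 1 | 0
0 | 0 | 1 | 0 | 0
0 | 0 | 1 | 1 | 1
0 | 1 | 0 | 0 | 0
0 | 1 | 0 | 1 | 1
0 | 1 | 1 | 0 | 1
0 | 1 | 1 | 1 | 0
1 | 0 | 0 | 0 | 0
1 | 0 | 0 | 1 | 0
1 | 0 | 1 | 0 | 0
1 | 0 | 1 | 1 | 0
1 | 1 | 0 | 0 | 1
1 | 1 | 0 | 1 | 1
1 | 1 | 1 | 0 | 1
1 | 1 | 1 | 1 | 1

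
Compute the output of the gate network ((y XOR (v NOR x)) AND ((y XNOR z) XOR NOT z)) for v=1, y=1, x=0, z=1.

Substituting: ((1 XOR (1 NOR 0)) AND ((1 XNOR 1) XOR NOT 1))
= 1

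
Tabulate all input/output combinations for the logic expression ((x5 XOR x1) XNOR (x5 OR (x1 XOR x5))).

x1 | x5 | Output
----------------
0 | 0 | 1
0 | 1 | 1
1 | 0 | 1
1 | 1 | 0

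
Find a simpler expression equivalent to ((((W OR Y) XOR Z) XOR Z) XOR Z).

By XOR self-cancellation ((E XOR v) XOR v = E):
= ((W OR Y) XOR Z)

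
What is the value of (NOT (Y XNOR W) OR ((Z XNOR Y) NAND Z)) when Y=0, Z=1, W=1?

Substituting: (NOT (0 XNOR 1) OR ((1 XNOR 0) NAND 1))
= 1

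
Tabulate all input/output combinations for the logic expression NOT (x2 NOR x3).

x2 | x3 | Output
----------------
0 | 0 | 0
0 | 1 | 1
1 | 0 | 1
1 | 1 | 1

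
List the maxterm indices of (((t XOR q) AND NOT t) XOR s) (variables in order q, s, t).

ΠM(0, 1, 5, 6) = (q OR s OR t) AND (q OR s OR NOT t) AND (NOT q OR s OR NOT t) AND (NOT q OR NOT s OR t)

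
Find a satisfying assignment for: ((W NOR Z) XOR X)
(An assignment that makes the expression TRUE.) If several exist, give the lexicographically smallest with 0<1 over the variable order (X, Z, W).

X=0, Z=0, W=0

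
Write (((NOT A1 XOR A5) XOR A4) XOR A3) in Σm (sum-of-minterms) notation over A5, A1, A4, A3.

Σm(0, 3, 5, 6, 9, 10, 12, 15) = (NOT A5 AND NOT A1 AND NOT A4 AND NOT A3) OR (NOT A5 AND NOT A1 AND A4 AND A3) OR (NOT A5 AND A1 AND NOT A4 AND A3) OR (NOT A5 AND A1 AND A4 AND NOT A3) OR (A5 AND NOT A1 AND NOT A4 AND A3) OR (A5 AND NOT A1 AND A4 AND NOT A3) OR (A5 AND A1 AND NOT A4 AND NOT A3) OR (A5 AND A1 AND A4 AND A3)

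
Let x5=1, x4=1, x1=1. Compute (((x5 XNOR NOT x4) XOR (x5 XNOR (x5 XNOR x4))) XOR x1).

Substituting: (((1 XNOR NOT 1) XOR (1 XNOR (1 XNOR 1))) XOR 1)
= 0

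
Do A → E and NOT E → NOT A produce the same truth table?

Yes, Contrapositive is always equivalent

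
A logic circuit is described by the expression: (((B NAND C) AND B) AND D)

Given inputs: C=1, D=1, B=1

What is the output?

Substituting: (((1 NAND 1) AND 1) AND 1)
= 0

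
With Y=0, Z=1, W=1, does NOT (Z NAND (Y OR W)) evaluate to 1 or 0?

Substituting: NOT (1 NAND (0 OR 1))
= 1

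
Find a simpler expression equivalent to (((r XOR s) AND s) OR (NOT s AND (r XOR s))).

By distribution ((E AND v) OR (E AND NOT v) = E):
= (r XOR s)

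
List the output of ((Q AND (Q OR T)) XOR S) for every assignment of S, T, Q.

S | T | Q | Output
------------------
0 | 0 | 0 | 0
0 | 0 | 1 | 1
0 | 1 | 0 | 0
0 | 1 | 1 | 1
1 | 0 | 0 | 1
1 | 0 | 1 | 0
1 | 1 | 0 | 1
1 | 1 | 1 | 0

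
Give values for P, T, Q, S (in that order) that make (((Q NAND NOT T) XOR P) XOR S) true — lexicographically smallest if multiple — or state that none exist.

P=0, T=0, Q=0, S=0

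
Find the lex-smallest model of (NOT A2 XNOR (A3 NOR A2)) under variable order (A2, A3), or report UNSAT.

A2=0, A3=0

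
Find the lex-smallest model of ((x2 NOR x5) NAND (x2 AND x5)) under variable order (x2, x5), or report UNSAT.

x2=0, x5=0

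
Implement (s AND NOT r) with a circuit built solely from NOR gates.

((s NOR s) NOR ((r NOR r) NOR (r NOR r)))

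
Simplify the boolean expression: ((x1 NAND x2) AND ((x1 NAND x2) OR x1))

By absorption (E AND (E OR v) = E):
= (x1 NAND x2)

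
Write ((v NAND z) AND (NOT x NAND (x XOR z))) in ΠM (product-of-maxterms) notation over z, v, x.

ΠM(4, 6, 7) = (NOT z OR v OR x) AND (NOT z OR NOT v OR x) AND (NOT z OR NOT v OR NOT x)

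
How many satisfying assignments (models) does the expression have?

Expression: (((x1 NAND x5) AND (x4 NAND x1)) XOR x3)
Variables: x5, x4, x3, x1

Satisfying assignments: (0,0,0,0), (0,0,0,1), (0,1,0,0), (0,1,1,1), (1,0,0,0), (1,0,1,1), (1,1,0,0), (1,1,1,1)
Count: 8 out of 16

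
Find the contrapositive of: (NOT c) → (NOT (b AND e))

Contrapositive: (b AND e) → c
Note: A statement and its contrapositive are logically equivalent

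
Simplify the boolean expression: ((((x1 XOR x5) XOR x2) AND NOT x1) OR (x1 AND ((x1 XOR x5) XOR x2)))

By distribution ((E AND v) OR (E AND NOT v) = E):
= ((x1 XOR x5) XOR x2)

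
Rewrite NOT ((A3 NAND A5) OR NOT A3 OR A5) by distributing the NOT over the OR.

NOT (A3 NAND A5) AND A3 AND NOT A5
De Morgan's: NOT(OR of terms) = AND of negations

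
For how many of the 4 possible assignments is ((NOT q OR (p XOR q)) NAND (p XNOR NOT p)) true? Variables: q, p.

Satisfying assignments: (0,0), (0,1), (1,0), (1,1)
Count: 4 out of 4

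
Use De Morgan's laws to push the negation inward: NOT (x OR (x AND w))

NOT x AND NOT (x AND w)
De Morgan's: NOT(OR of terms) = AND of negations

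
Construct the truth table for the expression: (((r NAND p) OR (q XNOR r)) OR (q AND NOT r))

p | q | r | Output
------------------
0 | 0 | 0 | 1
0 | 0 | 1 | 1
0 | 1 | 0 | 1
0 | 1 | 1 | 1
1 | 0 | 0 | 1
1 | 0 | 1 | 0
1 | 1 | 0 | 1
1 | 1 | 1 | 1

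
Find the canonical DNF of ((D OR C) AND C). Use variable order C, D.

(C AND NOT D) OR (C AND D)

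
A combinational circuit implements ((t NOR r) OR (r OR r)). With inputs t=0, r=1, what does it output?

Substituting: ((0 NOR 1) OR (1 OR 1))
= 1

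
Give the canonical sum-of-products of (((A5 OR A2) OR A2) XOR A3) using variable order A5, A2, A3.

Σm(1, 2, 4, 6) = (NOT A5 AND NOT A2 AND A3) OR (NOT A5 AND A2 AND NOT A3) OR (A5 AND NOT A2 AND NOT A3) OR (A5 AND A2 AND NOT A3)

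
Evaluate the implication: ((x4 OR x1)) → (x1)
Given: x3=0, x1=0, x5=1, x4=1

Antecedent ((x4 OR x1)) = 1; consequent (x1) = 0.
1 → 0 = 0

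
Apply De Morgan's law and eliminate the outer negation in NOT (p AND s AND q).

NOT p OR NOT s OR NOT q
De Morgan's: NOT(AND of terms) = OR of negations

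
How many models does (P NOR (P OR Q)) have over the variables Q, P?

Satisfying assignments: (0,0)
Count: 1 out of 4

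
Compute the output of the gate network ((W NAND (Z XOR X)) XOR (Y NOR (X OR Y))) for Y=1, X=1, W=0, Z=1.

Substituting: ((0 NAND (1 XOR 1)) XOR (1 NOR (1 OR 1)))
= 1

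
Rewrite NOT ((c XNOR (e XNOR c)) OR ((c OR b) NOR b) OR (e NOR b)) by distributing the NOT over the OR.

NOT (c XNOR (e XNOR c)) AND NOT ((c OR b) NOR b) AND NOT (e NOR b)
De Morgan's: NOT(OR of terms) = AND of negations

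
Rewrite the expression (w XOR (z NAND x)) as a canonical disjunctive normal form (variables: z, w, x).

(NOT z AND NOT w AND NOT x) OR (NOT z AND NOT w AND x) OR (z AND NOT w AND NOT x) OR (z AND w AND x)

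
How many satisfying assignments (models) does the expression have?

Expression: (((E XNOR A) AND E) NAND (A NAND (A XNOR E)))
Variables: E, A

Satisfying assignments: (0,0), (0,1), (1,0), (1,1)
Count: 4 out of 4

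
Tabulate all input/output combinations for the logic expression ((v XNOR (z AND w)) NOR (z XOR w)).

v | z | w | Output
------------------
0 | 0 | 0 | 0
0 | 0 | 1 | 0
0 | 1 | 0 | 0
0 | 1 | 1 | 1
1 | 0 | 0 | 1
1 | 0 | 1 | 0
1 | 1 | 0 | 0
1 | 1 | 1 | 0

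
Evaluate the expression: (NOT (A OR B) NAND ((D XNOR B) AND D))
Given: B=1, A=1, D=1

Substituting: (NOT (1 OR 1) NAND ((1 XNOR 1) AND 1))
= 1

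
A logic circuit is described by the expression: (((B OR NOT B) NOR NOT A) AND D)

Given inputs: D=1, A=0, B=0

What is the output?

Substituting: (((0 OR NOT 0) NOR NOT 0) AND 1)
= 0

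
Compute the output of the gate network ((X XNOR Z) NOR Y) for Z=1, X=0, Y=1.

Substituting: ((0 XNOR 1) NOR 1)
= 0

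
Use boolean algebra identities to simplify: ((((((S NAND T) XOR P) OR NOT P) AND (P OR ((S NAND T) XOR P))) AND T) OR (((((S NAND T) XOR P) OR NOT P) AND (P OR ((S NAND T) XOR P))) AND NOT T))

By distribution ((E AND v) OR (E AND NOT v) = E) then distribution ((E OR v) AND (E OR NOT v) = E):
= ((S NAND T) XOR P)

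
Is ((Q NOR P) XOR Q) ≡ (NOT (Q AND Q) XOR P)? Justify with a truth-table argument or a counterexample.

No. Counterexample: with Q=1, P=0, Expression 1 = 1 but Expression 2 = 0.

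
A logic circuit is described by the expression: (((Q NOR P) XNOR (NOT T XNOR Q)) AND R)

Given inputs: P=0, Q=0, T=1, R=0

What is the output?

Substituting: (((0 NOR 0) XNOR (NOT 1 XNOR 0)) AND 0)
= 0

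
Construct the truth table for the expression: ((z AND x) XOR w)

w | z | x | Output
------------------
0 | 0 | 0 | 0
0 | 0 | 1 | 0
0 | 1 | 0 | 0
0 | 1 | 1 | 1
1 | 0 | 0 | 1
1 | 0 | 1 | 1
1 | 1 | 0 | 1
1 | 1 | 1 | 0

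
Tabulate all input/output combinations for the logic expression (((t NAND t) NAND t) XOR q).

q | t | Output
--------------
0 | 0 | 1
0 | 1 | 1
1 | 0 | 0
1 | 1 | 0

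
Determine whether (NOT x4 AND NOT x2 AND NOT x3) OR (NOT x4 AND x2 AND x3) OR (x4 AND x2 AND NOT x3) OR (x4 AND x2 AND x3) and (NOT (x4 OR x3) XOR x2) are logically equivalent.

Yes, they are equivalent — the two output columns agree on all 8 assignments:
x4 | x2 | x3 | Expression 1 | Expression 2
------------------------------------------
0 | 0 | 0 | 1 | 1
0 | 0 | 1 | 0 | 0
0 | 1 | 0 | 0 | 0
0 | 1 | 1 | 1 | 1
1 | 0 | 0 | 0 | 0
1 | 0 | 1 | 0 | 0
1 | 1 | 0 | 1 | 1
1 | 1 | 1 | 1 | 1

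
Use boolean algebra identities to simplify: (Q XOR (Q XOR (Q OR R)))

By XOR self-cancellation ((E XOR v) XOR v = E):
= (Q OR R)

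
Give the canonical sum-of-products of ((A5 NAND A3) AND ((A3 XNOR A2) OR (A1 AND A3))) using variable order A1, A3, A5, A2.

Σm(0, 2, 5, 8, 10, 12, 13) = (NOT A1 AND NOT A3 AND NOT A5 AND NOT A2) OR (NOT A1 AND NOT A3 AND A5 AND NOT A2) OR (NOT A1 AND A3 AND NOT A5 AND A2) OR (A1 AND NOT A3 AND NOT A5 AND NOT A2) OR (A1 AND NOT A3 AND A5 AND NOT A2) OR (A1 AND A3 AND NOT A5 AND NOT A2) OR (A1 AND A3 AND NOT A5 AND A2)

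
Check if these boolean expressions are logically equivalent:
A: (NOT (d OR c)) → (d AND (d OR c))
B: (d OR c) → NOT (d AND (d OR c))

No, Inverse is not equivalent to original (counterexample: d=0, c=0)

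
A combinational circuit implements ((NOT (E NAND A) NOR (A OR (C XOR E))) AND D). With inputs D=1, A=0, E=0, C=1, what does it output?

Substituting: ((NOT (0 NAND 0) NOR (0 OR (1 XOR 0))) AND 1)
= 0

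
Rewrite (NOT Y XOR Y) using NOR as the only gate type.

(((((Y NOR Y) NOR Y) NOR ((Y NOR Y) NOR Y)) NOR (((Y NOR Y) NOR Y) NOR ((Y NOR Y) NOR Y))) NOR (((((Y NOR Y) NOR (Y NOR Y)) NOR (Y NOR Y)) NOR (((Y NOR Y) NOR (Y NOR Y)) NOR (Y NOR Y))) NOR ((((Y NOR Y) NOR (Y NOR Y)) NOR (Y NOR Y)) NOR (((Y NOR Y) NOR (Y NOR Y)) NOR (Y NOR Y)))))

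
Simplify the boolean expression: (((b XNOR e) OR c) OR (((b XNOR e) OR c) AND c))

By absorption (E OR (E AND v) = E):
= ((b XNOR e) OR c)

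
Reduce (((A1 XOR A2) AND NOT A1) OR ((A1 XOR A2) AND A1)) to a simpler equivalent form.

By distribution ((E AND v) OR (E AND NOT v) = E):
= (A1 XOR A2)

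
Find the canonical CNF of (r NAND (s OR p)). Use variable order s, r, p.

(s OR NOT r OR NOT p) AND (NOT s OR NOT r OR p) AND (NOT s OR NOT r OR NOT p)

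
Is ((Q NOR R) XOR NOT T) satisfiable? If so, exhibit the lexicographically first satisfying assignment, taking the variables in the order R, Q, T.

R=0, Q=0, T=1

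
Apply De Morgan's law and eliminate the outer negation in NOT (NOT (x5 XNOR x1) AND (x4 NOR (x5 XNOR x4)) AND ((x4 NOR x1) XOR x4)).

(x5 XNOR x1) OR NOT (x4 NOR (x5 XNOR x4)) OR NOT ((x4 NOR x1) XOR x4)
De Morgan's: NOT(AND of terms) = OR of negations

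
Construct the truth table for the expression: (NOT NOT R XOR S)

S | R | Output
--------------
0 | 0 | 0
0 | 1 | 1
1 | 0 | 1
1 | 1 | 0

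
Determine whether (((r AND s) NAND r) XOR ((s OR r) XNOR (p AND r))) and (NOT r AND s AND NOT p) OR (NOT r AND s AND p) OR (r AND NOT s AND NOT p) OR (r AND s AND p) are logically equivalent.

Yes, they are equivalent — the two output columns agree on all 8 assignments:
r | s | p | Expression 1 | Expression 2
---------------------------------------
0 | 0 | 0 | 0 | 0
0 | 0 | 1 | 0 | 0
0 | 1 | 0 | 1 | 1
0 | 1 | 1 | 1 | 1
1 | 0 | 0 | 1 | 1
1 | 0 | 1 | 0 | 0
1 | 1 | 0 | 0 | 0
1 | 1 | 1 | 1 | 1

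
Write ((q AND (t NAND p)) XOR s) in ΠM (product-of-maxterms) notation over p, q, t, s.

ΠM(0, 2, 5, 7, 8, 10, 13, 14) = (p OR q OR t OR s) AND (p OR q OR NOT t OR s) AND (p OR NOT q OR t OR NOT s) AND (p OR NOT q OR NOT t OR NOT s) AND (NOT p OR q OR t OR s) AND (NOT p OR q OR NOT t OR s) AND (NOT p OR NOT q OR t OR NOT s) AND (NOT p OR NOT q OR NOT t OR s)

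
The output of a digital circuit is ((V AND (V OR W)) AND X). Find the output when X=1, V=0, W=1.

Substituting: ((0 AND (0 OR 1)) AND 1)
= 0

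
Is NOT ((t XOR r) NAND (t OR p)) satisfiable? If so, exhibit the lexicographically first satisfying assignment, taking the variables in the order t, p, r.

t=0, p=1, r=1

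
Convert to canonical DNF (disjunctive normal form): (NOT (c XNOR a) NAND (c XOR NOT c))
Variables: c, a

(NOT c AND NOT a) OR (c AND a)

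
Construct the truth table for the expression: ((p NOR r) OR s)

s | r | p | Output
------------------
0 | 0 | 0 | 1
0 | 0 | 1 | 0
0 | 1 | 0 | 0
0 | 1 | 1 | 0
1 | 0 | 0 | 1
1 | 0 | 1 | 1
1 | 1 | 0 | 1
1 | 1 | 1 | 1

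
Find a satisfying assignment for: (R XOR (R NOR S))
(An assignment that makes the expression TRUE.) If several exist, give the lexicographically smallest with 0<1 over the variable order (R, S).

R=0, S=0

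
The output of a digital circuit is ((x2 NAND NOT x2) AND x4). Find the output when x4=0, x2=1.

Substituting: ((1 NAND NOT 1) AND 0)
= 0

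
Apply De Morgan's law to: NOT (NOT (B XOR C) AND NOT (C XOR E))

(B XOR C) OR (C XOR E)
De Morgan's: NOT(AND of terms) = OR of negations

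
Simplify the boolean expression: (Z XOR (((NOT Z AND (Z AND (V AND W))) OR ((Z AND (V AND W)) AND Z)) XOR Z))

By XOR self-cancellation ((E XOR v) XOR v = E) then distribution ((E AND v) OR (E AND NOT v) = E):
= (Z AND (V AND W))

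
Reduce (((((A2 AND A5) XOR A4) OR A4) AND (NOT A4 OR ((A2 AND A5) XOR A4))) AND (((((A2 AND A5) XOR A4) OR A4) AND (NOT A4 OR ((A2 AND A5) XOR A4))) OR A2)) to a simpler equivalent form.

By absorption (E AND (E OR v) = E) then distribution ((E OR v) AND (E OR NOT v) = E):
= ((A2 AND A5) XOR A4)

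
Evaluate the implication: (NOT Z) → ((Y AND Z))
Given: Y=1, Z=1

Antecedent (NOT Z) = 0; consequent ((Y AND Z)) = 1.
0 → 1 = 1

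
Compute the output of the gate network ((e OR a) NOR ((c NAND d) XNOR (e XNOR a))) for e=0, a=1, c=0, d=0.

Substituting: ((0 OR 1) NOR ((0 NAND 0) XNOR (0 XNOR 1)))
= 0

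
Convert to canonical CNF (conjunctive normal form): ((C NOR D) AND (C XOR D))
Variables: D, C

(D OR C) AND (D OR NOT C) AND (NOT D OR C) AND (NOT D OR NOT C)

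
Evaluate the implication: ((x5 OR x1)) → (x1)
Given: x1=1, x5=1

Antecedent ((x5 OR x1)) = 1; consequent (x1) = 1.
1 → 1 = 1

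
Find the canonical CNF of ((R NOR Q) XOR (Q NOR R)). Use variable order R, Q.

(R OR Q) AND (R OR NOT Q) AND (NOT R OR Q) AND (NOT R OR NOT Q)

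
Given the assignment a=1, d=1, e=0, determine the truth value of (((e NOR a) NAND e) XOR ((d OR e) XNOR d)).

Substituting: (((0 NOR 1) NAND 0) XOR ((1 OR 0) XNOR 1))
= 0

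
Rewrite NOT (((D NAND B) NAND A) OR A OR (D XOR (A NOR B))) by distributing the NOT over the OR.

NOT ((D NAND B) NAND A) AND NOT A AND NOT (D XOR (A NOR B))
De Morgan's: NOT(OR of terms) = AND of negations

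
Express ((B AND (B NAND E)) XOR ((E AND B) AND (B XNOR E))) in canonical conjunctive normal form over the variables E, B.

(E OR B) AND (NOT E OR B)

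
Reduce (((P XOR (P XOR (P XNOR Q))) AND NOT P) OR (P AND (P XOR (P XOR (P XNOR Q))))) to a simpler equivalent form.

By distribution ((E AND v) OR (E AND NOT v) = E) then XOR self-cancellation ((E XOR v) XOR v = E):
= (P XNOR Q)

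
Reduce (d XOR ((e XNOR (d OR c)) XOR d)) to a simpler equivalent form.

By XOR self-cancellation ((E XOR v) XOR v = E):
= (e XNOR (d OR c))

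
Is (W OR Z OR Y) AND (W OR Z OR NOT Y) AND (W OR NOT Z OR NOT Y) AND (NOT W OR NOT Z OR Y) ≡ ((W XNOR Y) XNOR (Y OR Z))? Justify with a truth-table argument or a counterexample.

Yes, they are equivalent — the two output columns agree on all 8 assignments:
W | Z | Y | Expression 1 | Expression 2
---------------------------------------
0 | 0 | 0 | 0 | 0
0 | 0 | 1 | 0 | 0
0 | 1 | 0 | 1 | 1
0 | 1 | 1 | 0 | 0
1 | 0 | 0 | 1 | 1
1 | 0 | 1 | 1 | 1
1 | 1 | 0 | 0 | 0
1 | 1 | 1 | 1 | 1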